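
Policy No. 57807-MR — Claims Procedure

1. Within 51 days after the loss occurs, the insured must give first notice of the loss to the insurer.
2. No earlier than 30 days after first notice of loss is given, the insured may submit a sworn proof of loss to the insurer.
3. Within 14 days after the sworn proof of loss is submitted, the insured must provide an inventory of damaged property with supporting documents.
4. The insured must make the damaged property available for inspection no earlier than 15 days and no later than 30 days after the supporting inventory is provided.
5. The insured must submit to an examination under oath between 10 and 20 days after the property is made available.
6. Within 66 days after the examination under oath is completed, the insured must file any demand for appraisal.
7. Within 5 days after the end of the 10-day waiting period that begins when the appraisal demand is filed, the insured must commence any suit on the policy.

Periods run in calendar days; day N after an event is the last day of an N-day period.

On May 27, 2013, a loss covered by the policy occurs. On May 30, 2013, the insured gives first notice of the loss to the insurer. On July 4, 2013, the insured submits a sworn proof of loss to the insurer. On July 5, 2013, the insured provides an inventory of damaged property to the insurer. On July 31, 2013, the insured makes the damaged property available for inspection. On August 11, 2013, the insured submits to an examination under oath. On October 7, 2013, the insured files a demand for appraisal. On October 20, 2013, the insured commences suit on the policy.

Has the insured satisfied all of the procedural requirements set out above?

Yes

(1) due by May 27, 2013 + 51 days = July 17, 2013; May 30, 2013 is within that limit.
(2) permitted from May 30, 2013 + 30 days = June 29, 2013 onward; July 4, 2013 is on or after that date.
(3) due by July 4, 2013 + 14 days = July 18, 2013; July 5, 2013 is within that limit.
(4) the permitted window runs from July 5, 2013 + 15 = July 20, 2013 to July 5, 2013 + 30 = August 4, 2013; July 31, 2013 falls inside that range.
(5) the permitted window runs from July 31, 2013 + 10 = August 10, 2013 to July 31, 2013 + 20 = August 20, 2013; done August 11, 2013, which is between those dates.
(6) due by August 11, 2013 + 66 days = October 16, 2013; done October 7, 2013 — timely.
(7) due by October 17, 2013 + 5 days = October 22, 2013; October 20, 2013 is within that limit.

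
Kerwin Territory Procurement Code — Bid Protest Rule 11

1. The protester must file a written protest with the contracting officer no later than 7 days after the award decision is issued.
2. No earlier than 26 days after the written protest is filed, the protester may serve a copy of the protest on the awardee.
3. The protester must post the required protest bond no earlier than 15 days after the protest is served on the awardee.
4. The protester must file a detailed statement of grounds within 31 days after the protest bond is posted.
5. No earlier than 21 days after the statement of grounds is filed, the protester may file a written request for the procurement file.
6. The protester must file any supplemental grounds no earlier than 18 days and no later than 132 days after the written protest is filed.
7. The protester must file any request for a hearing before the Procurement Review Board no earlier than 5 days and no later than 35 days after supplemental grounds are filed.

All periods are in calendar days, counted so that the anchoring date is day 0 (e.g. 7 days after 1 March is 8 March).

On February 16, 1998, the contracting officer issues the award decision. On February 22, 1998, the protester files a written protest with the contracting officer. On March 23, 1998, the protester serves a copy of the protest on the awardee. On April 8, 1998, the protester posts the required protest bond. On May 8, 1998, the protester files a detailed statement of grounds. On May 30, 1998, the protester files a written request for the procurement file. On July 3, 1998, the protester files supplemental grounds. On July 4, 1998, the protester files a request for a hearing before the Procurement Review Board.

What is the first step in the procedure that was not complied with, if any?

Step 7

(1) due by February 16, 1998 + 7 days = February 23, 1998; done February 22, 1998 — timely.
(2) permitted from February 22, 1998 + 26 days = March 20, 1998 onward; done March 23, 1998 — permitted.
(3) permitted from March 23, 1998 + 15 days = April 7, 1998 onward; April 8, 1998 is on or after that date.
(4) due by April 8, 1998 + 31 days = May 9, 1998; completed May 8, 1998, before the deadline.
(5) permitted from May 8, 1998 + 21 days = May 29, 1998 onward; done May 30, 1998, after the minimum wait.
(6) the permitted window runs from February 22, 1998 + 18 = March 12, 1998 to February 22, 1998 + 132 = July 4, 1998; done July 3, 1998, which is between those dates.
(7) the permitted window runs from July 3, 1998 + 5 = July 8, 1998 to July 3, 1998 + 35 = August 7, 1998; done July 4, 1998 — 4 days before the window opened.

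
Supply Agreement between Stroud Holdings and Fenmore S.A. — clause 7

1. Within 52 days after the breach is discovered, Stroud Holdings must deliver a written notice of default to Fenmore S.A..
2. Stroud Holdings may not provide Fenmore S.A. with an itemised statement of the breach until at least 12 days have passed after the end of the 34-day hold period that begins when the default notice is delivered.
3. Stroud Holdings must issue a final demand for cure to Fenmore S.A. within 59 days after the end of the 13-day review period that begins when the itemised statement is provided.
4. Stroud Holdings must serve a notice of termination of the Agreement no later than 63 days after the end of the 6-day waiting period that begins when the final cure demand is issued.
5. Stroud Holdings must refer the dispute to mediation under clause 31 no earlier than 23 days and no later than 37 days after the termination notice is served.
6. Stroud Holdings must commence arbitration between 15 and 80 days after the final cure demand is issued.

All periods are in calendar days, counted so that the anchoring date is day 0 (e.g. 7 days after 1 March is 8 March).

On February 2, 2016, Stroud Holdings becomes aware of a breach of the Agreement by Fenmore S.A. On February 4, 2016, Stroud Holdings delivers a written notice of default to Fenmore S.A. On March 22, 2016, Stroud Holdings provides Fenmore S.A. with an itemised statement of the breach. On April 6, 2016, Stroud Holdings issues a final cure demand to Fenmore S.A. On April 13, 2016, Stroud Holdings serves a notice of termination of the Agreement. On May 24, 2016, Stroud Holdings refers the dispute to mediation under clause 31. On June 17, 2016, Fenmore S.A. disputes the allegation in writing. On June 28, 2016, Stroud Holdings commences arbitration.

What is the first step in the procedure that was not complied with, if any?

Step 5

Step 1: 52 days after February 2, 2016 (when the breach is discovered) is March 25, 2016; done February 4, 2016 — timely.
Step 2: the earliest permitted date is 12 days after March 9, 2016 (end of the 34-day hold period, which began when the default notice is delivered on February 4, 2016), i.e. March 21, 2016; done March 22, 2016, after the minimum wait.
Step 3: 59 days after April 4, 2016 (end of the 13-day review period, which began when the itemised statement is provided on March 22, 2016) is June 2, 2016; April 6, 2016 is within that limit.
Step 4: 63 days after April 12, 2016 (end of the 6-day waiting period, which began when the final cure demand is issued on April 6, 2016) is June 14, 2016; April 13, 2016 is within that limit.
Step 5: the window is 23–37 days after April 13, 2016 (when the termination notice is served), so May 6, 2016 through May 20, 2016; done May 24, 2016 — 4 days after the window closed.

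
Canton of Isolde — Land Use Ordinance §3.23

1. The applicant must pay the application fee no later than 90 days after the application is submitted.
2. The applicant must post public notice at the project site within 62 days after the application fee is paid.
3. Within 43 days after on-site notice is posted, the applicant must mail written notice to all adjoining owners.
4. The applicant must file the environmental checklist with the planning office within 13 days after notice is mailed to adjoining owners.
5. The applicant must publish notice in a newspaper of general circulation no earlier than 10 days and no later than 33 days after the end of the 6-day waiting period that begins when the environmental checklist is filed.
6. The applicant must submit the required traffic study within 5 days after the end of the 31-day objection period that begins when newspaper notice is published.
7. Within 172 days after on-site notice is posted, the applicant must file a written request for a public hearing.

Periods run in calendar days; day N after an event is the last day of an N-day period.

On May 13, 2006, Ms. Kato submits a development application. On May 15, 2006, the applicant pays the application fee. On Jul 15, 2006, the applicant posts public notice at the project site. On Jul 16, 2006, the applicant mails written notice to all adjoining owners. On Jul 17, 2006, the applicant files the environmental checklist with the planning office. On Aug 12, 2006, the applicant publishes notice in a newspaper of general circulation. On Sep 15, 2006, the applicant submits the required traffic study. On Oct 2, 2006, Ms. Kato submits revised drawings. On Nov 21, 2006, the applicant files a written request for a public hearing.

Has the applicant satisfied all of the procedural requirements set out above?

Yes

Step 1: 90 days after May 13, 2006 (when the application is submitted) is Aug 11, 2006; done May 15, 2006 — timely.
Step 2: 62 days after May 15, 2006 (when the application fee is paid) is Jul 16, 2006; Jul 15, 2006 is within that limit.
Step 3: 43 days after Jul 15, 2006 (when on-site notice is posted) is Aug 27, 2006; done Jul 16, 2006 — timely.
Step 4: 13 days after Jul 16, 2006 (when notice is mailed to adjoining owners) is Jul 29, 2006; Jul 17, 2006 is within that limit.
Step 5: the window is 10–33 days after Jul 23, 2006 (end of the 6-day waiting period, which began when the environmental checklist is filed on Jul 17, 2006), so Aug 2, 2006 through Aug 25, 2006; Aug 12, 2006 falls inside that range.
Step 6: 5 days after Sep 12, 2006 (end of the 31-day objection period, which began when newspaper notice is published on Aug 12, 2006) is Sep 17, 2006; done Sep 15, 2006 — timely.
Step 7: 172 days after Jul 15, 2006 (when on-site notice is posted) is Jan 3, 2007; done Nov 21, 2006 — timely.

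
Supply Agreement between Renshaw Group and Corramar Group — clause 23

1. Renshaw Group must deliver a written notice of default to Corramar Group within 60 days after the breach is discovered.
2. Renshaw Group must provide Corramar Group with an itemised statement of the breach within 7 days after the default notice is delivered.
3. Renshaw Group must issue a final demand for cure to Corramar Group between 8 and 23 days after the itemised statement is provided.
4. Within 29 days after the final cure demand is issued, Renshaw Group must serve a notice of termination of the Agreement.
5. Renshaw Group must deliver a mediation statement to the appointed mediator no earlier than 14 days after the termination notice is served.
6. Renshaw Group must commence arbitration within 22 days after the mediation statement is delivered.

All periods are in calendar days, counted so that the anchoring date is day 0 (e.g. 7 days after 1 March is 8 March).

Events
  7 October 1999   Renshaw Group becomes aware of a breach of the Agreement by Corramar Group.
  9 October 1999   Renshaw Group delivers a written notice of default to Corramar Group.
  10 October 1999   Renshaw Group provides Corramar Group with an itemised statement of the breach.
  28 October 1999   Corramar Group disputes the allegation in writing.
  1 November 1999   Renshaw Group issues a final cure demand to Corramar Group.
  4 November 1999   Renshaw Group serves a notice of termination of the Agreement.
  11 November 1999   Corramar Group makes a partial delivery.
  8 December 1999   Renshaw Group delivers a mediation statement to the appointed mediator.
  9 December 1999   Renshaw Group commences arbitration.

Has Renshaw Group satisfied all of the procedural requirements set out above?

Step 1: 60 days after 7 October 1999 (when the breach is discovered) is 6 December 1999; done 9 October 1999 — timely.
Step 2: 7 days after 9 October 1999 (when the default notice is delivered) is 16 October 1999; done 10 October 1999 — timely.
Step 3: the window is 8–23 days after 10 October 1999 (when the itemised statement is provided), so 18 October 1999 through 2 November 1999; 1 November 1999 falls inside that range.
Step 4: 29 days after 1 November 1999 (when the final cure demand is issued) is 30 November 1999; done 4 November 1999 — timely.
Step 5: the earliest permitted date is 14 days after 4 November 1999 (when the termination notice is served), i.e. 18 November 1999; 8 December 1999 is on or after that date.
Step 6: 22 days after 8 December 1999 (when the mediation statement is delivered) is 30 December 1999; completed 9 December 1999, before the deadline.

Yes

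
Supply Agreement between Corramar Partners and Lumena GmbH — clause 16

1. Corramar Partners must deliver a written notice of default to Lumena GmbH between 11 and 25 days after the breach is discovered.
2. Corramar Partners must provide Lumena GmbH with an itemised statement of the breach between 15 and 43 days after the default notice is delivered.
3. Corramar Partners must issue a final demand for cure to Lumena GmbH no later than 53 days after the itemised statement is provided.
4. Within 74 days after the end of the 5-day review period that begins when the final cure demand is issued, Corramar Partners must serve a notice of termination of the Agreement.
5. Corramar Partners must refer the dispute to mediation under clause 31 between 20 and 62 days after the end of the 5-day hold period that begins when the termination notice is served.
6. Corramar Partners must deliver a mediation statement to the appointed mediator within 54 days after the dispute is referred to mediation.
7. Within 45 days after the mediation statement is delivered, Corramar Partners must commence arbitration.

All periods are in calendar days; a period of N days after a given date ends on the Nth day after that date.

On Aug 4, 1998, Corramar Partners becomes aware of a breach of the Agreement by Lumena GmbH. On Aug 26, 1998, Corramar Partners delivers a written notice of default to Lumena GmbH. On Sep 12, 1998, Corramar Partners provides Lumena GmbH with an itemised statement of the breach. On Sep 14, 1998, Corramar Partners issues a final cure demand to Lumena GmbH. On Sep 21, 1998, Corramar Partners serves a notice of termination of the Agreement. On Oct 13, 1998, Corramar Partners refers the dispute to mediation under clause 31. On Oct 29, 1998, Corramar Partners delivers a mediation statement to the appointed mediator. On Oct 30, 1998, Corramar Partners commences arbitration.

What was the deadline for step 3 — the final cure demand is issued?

Step 3 runs from Sep 12, 1998, when the itemised statement is provided. 53 days after Sep 12, 1998 is Nov 4, 1998.

Nov 4, 1998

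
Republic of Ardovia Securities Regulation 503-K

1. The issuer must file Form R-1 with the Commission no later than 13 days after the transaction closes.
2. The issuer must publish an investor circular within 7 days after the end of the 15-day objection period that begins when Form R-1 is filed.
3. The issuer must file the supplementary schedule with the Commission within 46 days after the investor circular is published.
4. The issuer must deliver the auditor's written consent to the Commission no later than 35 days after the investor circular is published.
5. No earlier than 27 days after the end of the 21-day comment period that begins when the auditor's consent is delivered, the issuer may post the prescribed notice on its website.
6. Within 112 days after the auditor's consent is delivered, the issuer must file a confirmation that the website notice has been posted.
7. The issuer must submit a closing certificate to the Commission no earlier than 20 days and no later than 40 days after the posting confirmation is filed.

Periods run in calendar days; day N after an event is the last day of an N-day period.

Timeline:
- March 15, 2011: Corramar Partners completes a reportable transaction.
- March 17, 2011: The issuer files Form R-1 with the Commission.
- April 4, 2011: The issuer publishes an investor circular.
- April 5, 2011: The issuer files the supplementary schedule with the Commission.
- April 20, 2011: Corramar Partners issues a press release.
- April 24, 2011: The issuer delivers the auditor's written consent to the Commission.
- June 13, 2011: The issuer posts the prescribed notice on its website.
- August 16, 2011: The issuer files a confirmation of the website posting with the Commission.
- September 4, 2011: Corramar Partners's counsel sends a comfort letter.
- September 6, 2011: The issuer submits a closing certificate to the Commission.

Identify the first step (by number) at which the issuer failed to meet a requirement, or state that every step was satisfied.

Step 6

(1) due by March 15, 2011 + 13 days = March 28, 2011; done March 17, 2011 — timely.
(2) due by April 1, 2011 + 7 days = April 8, 2011; April 4, 2011 is within that limit.
(3) due by April 4, 2011 + 46 days = May 20, 2011; completed April 5, 2011, before the deadline.
(4) due by April 4, 2011 + 35 days = May 9, 2011; April 24, 2011 is within that limit.
(5) permitted from May 15, 2011 + 27 days = June 11, 2011 onward; June 13, 2011 is on or after that date.
(6) due by April 24, 2011 + 112 days = August 14, 2011; August 16, 2011 misses that deadline by 2 days.
Later steps need not be reached.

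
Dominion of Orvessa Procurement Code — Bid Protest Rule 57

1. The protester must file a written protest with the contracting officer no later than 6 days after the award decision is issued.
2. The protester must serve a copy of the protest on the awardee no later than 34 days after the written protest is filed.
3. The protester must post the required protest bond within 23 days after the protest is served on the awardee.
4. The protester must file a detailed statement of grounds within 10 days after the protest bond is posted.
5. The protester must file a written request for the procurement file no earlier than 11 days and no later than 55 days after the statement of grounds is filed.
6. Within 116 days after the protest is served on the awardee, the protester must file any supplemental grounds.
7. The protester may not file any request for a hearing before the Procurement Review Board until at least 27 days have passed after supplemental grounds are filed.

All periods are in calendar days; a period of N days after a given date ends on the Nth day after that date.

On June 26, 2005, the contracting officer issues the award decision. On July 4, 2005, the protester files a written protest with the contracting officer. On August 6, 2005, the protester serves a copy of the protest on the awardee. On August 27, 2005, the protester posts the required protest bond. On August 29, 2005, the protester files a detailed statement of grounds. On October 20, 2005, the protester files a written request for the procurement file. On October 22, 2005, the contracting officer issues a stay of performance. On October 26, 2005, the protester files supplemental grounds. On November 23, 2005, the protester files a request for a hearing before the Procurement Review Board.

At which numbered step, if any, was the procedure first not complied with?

Step 1: 6 days after June 26, 2005 (when the award decision is issued) is July 2, 2005; done July 4, 2005 — 2 days late.
The analysis stops there.

Step 1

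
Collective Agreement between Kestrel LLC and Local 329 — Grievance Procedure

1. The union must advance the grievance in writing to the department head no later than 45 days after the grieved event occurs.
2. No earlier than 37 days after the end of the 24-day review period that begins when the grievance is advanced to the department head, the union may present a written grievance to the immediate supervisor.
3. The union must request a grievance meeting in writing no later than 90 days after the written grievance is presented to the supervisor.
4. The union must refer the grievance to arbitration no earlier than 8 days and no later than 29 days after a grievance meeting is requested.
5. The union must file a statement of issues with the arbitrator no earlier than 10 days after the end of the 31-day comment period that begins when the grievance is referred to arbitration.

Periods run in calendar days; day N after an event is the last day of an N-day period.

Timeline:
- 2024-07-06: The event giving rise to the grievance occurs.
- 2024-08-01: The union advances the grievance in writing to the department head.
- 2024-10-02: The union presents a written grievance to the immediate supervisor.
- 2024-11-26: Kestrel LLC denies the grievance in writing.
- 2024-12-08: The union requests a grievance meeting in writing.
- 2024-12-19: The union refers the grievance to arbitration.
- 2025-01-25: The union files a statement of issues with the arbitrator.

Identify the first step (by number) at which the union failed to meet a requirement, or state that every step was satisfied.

Step 5

Step 1 — counting 45 days from 2024-07-06 (when the grieved event occurs) gives a deadline of 2024-08-20; 2024-08-01 is within that limit.
Step 2 — must wait 37 days from 2024-08-25 (end of the 24-day review period, which began when the grievance is advanced to the department head on 2024-08-01), so not before 2024-10-01; done 2024-10-02 — permitted.
Step 3 — counting 90 days from 2024-10-02 (when the written grievance is presented to the supervisor) gives a deadline of 2024-12-31; 2024-12-08 is within that limit.
Step 4 — 8 and 29 days from 2024-12-08 (when a grievance meeting is requested) are 2024-12-16 and 2025-01-06 respectively; done 2024-12-19, which is between those dates.
Step 5 — must wait 10 days from 2025-01-19 (end of the 31-day comment period, which began when the grievance is referred to arbitration on 2024-12-19), so not before 2025-01-29; acted on 2025-01-25, 4 days prematurely.
Later steps need not be reached.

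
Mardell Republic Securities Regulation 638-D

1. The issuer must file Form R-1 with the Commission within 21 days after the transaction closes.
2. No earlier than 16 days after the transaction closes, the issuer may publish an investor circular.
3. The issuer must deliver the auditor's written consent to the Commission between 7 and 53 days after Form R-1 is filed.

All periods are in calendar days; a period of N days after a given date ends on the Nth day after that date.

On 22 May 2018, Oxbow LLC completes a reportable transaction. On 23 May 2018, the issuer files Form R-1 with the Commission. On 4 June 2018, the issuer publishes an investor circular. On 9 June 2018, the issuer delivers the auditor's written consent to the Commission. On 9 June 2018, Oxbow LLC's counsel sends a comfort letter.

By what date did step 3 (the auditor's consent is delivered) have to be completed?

Step 3 runs from 23 May 2018, when Form R-1 is filed. The window is 7–53 days after 23 May 2018; it closes on 15 July 2018.

15 July 2018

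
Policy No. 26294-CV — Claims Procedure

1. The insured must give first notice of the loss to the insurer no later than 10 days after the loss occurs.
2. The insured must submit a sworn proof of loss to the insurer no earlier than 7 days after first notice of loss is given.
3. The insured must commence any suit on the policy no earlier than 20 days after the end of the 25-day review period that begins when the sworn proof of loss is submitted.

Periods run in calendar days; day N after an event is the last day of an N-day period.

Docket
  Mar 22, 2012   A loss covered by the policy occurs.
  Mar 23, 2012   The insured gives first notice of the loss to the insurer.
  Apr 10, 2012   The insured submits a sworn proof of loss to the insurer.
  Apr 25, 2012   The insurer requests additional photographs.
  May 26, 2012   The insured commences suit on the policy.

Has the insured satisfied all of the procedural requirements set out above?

Step 1: 10 days after Mar 22, 2012 (when the loss occurs) is Apr 1, 2012; done Mar 23, 2012 — timely.
Step 2: the earliest permitted date is 7 days after Mar 23, 2012 (when first notice of loss is given), i.e. Mar 30, 2012; done Apr 10, 2012, after the minimum wait.
Step 3: the earliest permitted date is 20 days after May 5, 2012 (end of the 25-day review period, which began when the sworn proof of loss is submitted on Apr 10, 2012), i.e. May 25, 2012; done May 26, 2012 — permitted.

Yes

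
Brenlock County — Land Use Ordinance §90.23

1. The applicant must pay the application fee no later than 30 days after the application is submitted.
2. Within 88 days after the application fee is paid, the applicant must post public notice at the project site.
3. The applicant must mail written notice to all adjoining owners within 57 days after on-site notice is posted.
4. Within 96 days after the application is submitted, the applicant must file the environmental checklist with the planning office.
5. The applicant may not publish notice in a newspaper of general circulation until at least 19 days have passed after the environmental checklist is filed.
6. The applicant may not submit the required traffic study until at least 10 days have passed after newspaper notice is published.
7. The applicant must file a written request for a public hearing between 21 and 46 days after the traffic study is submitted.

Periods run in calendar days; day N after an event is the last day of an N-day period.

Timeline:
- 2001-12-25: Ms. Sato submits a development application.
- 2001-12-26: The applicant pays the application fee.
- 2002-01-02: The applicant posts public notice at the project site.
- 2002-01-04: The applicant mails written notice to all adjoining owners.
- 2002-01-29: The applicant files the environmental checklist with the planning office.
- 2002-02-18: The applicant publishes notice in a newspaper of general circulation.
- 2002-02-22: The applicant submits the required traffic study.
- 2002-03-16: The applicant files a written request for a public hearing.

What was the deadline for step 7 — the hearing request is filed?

2002-04-09

Step 7 runs from 2002-02-22, when the traffic study is submitted. The window is 21–46 days after 2002-02-22; it closes on 2002-04-09.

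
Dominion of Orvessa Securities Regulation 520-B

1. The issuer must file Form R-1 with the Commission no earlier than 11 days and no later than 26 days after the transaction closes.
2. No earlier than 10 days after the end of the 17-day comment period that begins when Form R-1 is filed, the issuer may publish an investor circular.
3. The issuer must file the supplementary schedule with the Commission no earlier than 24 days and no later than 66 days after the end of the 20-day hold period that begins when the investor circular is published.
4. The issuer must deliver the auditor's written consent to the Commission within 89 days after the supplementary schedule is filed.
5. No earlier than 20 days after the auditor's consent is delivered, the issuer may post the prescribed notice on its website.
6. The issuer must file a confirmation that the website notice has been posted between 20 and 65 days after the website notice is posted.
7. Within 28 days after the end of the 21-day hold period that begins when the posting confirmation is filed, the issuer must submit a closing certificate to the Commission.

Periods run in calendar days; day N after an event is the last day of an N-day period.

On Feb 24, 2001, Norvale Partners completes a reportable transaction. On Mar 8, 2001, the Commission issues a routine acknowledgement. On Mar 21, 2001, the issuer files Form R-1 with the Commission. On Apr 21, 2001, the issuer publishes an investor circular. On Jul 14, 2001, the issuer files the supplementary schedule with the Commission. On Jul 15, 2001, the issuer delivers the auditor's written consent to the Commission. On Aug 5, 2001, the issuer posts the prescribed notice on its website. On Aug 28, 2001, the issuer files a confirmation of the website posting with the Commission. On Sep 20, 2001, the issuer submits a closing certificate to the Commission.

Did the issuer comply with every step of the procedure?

(1) the permitted window runs from Feb 24, 2001 + 11 = Mar 7, 2001 to Feb 24, 2001 + 26 = Mar 22, 2001; Mar 21, 2001 falls inside that range.
(2) permitted from Apr 7, 2001 + 10 days = Apr 17, 2001 onward; Apr 21, 2001 is on or after that date.
(3) the permitted window runs from May 11, 2001 + 24 = Jun 4, 2001 to May 11, 2001 + 66 = Jul 16, 2001; done Jul 14, 2001, which is between those dates.
(4) due by Jul 14, 2001 + 89 days = Oct 11, 2001; completed Jul 15, 2001, before the deadline.
(5) permitted from Jul 15, 2001 + 20 days = Aug 4, 2001 onward; done Aug 5, 2001, after the minimum wait.
(6) the permitted window runs from Aug 5, 2001 + 20 = Aug 25, 2001 to Aug 5, 2001 + 65 = Oct 9, 2001; done Aug 28, 2001 — within the window.
(7) due by Sep 18, 2001 + 28 days = Oct 16, 2001; completed Sep 20, 2001, before the deadline.

Yes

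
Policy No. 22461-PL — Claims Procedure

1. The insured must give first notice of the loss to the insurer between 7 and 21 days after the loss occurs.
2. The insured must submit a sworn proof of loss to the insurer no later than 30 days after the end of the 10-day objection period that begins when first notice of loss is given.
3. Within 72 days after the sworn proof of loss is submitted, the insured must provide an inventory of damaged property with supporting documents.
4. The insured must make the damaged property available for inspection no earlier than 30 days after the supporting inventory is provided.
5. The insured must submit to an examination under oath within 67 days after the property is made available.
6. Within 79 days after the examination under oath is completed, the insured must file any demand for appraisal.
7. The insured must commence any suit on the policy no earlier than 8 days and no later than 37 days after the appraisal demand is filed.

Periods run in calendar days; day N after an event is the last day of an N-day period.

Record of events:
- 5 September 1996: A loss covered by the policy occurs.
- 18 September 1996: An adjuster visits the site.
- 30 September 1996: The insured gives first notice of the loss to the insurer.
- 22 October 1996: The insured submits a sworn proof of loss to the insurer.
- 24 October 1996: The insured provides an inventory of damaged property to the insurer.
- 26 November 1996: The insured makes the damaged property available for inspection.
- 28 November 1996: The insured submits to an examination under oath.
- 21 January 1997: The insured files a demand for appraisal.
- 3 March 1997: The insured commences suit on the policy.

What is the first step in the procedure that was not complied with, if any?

Step 1

Step 1: the window is 7–21 days after 5 September 1996 (when the loss occurs), so 12 September 1996 through 26 September 1996; 30 September 1996 is 4 days past the end of the window.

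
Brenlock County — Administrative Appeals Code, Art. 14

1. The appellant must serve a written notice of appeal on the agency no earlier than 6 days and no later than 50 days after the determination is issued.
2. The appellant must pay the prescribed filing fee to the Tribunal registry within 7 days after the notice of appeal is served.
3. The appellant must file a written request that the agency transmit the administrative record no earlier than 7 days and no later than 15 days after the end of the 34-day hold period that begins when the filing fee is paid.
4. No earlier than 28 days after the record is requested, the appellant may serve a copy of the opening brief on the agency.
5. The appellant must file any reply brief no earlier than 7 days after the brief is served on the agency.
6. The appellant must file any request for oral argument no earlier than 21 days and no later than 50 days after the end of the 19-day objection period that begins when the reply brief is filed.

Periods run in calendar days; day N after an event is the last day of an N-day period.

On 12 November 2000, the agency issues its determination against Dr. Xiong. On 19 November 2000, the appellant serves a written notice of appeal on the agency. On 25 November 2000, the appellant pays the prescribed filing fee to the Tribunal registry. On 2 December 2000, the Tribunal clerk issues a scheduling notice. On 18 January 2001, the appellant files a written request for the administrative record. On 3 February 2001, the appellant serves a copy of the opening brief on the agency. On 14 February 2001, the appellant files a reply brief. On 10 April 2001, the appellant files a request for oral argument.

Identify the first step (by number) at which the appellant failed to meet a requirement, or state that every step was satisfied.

Step 3

Step 1 — 6 and 50 days from 12 November 2000 (when the determination is issued) are 18 November 2000 and 1 January 2001 respectively; done 19 November 2000 — within the window.
Step 2 — counting 7 days from 19 November 2000 (when the notice of appeal is served) gives a deadline of 26 November 2000; 25 November 2000 is within that limit.
Step 3 — 7 and 15 days from 29 December 2000 (end of the 34-day hold period, which began when the filing fee is paid on 25 November 2000) are 5 January 2001 and 13 January 2001 respectively; done 18 January 2001 — 5 days after the window closed.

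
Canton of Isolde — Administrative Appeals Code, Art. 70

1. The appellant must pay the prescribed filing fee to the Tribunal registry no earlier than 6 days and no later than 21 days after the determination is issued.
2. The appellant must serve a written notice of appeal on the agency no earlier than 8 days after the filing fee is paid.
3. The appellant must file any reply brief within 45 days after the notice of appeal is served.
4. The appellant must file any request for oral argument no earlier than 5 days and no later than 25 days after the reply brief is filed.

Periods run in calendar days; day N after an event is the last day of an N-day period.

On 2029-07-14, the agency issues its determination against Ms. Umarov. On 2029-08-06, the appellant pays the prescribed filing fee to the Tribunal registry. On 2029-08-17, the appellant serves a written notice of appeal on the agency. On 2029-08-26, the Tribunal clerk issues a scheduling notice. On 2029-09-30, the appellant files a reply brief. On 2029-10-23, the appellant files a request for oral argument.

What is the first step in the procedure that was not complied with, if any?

Step 1 — 6 and 21 days from 2029-07-14 (when the determination is issued) are 2029-07-20 and 2029-08-04 respectively; 2029-08-06 is 2 days past the end of the window.
The procedure was therefore not followed at step 1.

Step 1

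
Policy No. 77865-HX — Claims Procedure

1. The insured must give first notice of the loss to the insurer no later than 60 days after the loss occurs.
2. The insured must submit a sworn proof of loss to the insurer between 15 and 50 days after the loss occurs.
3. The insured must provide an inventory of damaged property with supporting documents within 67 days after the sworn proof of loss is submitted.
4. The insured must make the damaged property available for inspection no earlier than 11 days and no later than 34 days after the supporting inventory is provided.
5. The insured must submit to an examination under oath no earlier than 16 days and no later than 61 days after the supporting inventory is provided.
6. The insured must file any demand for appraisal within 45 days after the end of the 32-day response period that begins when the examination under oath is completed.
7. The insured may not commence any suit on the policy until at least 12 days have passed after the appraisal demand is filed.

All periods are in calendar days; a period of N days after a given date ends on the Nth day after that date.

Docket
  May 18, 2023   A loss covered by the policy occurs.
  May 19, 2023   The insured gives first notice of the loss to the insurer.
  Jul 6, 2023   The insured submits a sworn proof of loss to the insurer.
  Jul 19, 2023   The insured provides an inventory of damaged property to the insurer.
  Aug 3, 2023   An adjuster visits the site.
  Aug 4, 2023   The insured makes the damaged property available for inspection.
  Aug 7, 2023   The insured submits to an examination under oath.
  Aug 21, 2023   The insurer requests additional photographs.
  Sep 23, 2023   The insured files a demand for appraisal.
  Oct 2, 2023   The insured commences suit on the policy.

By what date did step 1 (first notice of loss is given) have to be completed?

Jul 17, 2023

Step 1 runs from May 18, 2023, when the loss occurs. 60 days after May 18, 2023 is Jul 17, 2023.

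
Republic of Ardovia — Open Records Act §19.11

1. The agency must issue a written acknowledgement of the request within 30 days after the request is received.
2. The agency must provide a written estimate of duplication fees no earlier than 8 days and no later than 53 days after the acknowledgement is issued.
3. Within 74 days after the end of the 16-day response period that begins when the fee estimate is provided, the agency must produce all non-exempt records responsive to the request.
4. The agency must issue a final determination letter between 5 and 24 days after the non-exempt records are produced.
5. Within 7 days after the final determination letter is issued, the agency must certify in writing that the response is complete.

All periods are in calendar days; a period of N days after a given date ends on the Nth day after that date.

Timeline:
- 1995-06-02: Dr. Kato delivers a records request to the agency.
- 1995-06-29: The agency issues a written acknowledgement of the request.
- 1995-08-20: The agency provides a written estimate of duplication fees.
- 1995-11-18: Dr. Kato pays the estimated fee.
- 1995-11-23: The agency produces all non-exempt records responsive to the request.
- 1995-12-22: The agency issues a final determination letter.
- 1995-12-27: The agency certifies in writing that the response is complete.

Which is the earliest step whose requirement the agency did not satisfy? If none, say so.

Step 3

Step 1: 30 days after 1995-06-02 (when the request is received) is 1995-07-02; completed 1995-06-29, before the deadline.
Step 2: the window is 8–53 days after 1995-06-29 (when the acknowledgement is issued), so 1995-07-07 through 1995-08-21; done 1995-08-20 — within the window.
Step 3: 74 days after 1995-09-05 (end of the 16-day response period, which began when the fee estimate is provided on 1995-08-20) is 1995-11-18; 1995-11-23 misses that deadline by 5 days.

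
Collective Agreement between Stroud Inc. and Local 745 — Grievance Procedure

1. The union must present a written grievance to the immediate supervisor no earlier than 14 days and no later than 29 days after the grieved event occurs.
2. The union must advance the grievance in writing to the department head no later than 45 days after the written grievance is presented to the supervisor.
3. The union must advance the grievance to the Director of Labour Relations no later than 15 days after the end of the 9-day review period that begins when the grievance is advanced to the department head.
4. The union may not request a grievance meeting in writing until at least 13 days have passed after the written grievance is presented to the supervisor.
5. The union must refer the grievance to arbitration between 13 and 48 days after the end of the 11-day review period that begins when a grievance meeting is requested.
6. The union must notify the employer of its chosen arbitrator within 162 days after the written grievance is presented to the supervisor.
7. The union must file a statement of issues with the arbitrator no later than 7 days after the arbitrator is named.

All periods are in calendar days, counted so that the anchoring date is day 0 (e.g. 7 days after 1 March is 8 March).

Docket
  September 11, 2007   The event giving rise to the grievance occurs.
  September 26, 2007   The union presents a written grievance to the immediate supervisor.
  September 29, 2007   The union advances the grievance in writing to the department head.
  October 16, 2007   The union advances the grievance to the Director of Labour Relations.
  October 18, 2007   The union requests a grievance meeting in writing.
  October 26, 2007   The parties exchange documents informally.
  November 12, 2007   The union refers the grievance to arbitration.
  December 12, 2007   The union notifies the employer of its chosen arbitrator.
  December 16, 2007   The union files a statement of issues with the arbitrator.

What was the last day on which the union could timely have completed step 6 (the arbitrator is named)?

Step 6 runs from September 26, 2007, when the written grievance is presented to the supervisor. 162 days after September 26, 2007 is March 6, 2008.

March 6, 2008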